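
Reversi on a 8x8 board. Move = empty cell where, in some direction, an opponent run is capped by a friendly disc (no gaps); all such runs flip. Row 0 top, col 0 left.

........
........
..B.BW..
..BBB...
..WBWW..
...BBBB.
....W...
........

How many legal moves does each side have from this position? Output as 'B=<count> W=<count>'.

-- B to move --
(1,4): no bracket -> illegal
(1,5): no bracket -> illegal
(1,6): flips 1 -> legal
(2,6): flips 1 -> legal
(3,1): flips 1 -> legal
(3,5): flips 2 -> legal
(3,6): flips 1 -> legal
(4,1): flips 1 -> legal
(4,6): flips 2 -> legal
(5,1): flips 1 -> legal
(5,2): flips 1 -> legal
(6,3): no bracket -> illegal
(6,5): no bracket -> illegal
(7,3): flips 1 -> legal
(7,4): flips 1 -> legal
(7,5): flips 1 -> legal
B mobility = 12
-- W to move --
(1,1): flips 2 -> legal
(1,2): flips 2 -> legal
(1,3): no bracket -> illegal
(1,4): flips 2 -> legal
(1,5): flips 2 -> legal
(2,1): no bracket -> illegal
(2,3): flips 2 -> legal
(3,1): no bracket -> illegal
(3,5): no bracket -> illegal
(4,1): no bracket -> illegal
(4,6): flips 1 -> legal
(4,7): no bracket -> illegal
(5,2): flips 2 -> legal
(5,7): no bracket -> illegal
(6,2): flips 1 -> legal
(6,3): flips 1 -> legal
(6,5): flips 1 -> legal
(6,6): flips 1 -> legal
(6,7): flips 1 -> legal
W mobility = 12

Answer: B=12 W=12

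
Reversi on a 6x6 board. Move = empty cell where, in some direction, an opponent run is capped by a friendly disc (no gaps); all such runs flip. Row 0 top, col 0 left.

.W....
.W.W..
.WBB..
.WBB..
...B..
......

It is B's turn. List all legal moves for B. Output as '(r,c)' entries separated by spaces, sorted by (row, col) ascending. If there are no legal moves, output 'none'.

(0,0): flips 1 -> legal
(0,2): no bracket -> illegal
(0,3): flips 1 -> legal
(0,4): flips 1 -> legal
(1,0): flips 1 -> legal
(1,2): no bracket -> illegal
(1,4): no bracket -> illegal
(2,0): flips 1 -> legal
(2,4): no bracket -> illegal
(3,0): flips 1 -> legal
(4,0): flips 1 -> legal
(4,1): no bracket -> illegal
(4,2): no bracket -> illegal

Answer: (0,0) (0,3) (0,4) (1,0) (2,0) (3,0) (4,0)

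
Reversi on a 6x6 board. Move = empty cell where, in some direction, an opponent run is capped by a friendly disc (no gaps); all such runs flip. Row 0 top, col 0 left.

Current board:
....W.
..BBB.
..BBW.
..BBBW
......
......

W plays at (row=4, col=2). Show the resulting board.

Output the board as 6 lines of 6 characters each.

Place W at (4,2); scan 8 dirs for brackets.
Dir NW: first cell '.' (not opp) -> no flip
Dir N: opp run (3,2) (2,2) (1,2), next='.' -> no flip
Dir NE: opp run (3,3) capped by W -> flip
Dir W: first cell '.' (not opp) -> no flip
Dir E: first cell '.' (not opp) -> no flip
Dir SW: first cell '.' (not opp) -> no flip
Dir S: first cell '.' (not opp) -> no flip
Dir SE: first cell '.' (not opp) -> no flip
All flips: (3,3)

Answer: ....W.
..BBB.
..BBW.
..BWBW
..W...
......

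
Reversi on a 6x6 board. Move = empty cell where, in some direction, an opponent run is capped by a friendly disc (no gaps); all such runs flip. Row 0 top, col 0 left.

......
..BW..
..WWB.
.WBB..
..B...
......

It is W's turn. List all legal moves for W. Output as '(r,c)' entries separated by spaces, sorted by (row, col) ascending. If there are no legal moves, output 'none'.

(0,1): flips 1 -> legal
(0,2): flips 1 -> legal
(0,3): no bracket -> illegal
(1,1): flips 1 -> legal
(1,4): no bracket -> illegal
(1,5): no bracket -> illegal
(2,1): no bracket -> illegal
(2,5): flips 1 -> legal
(3,4): flips 2 -> legal
(3,5): flips 1 -> legal
(4,1): flips 1 -> legal
(4,3): flips 1 -> legal
(4,4): flips 1 -> legal
(5,1): no bracket -> illegal
(5,2): flips 2 -> legal
(5,3): flips 1 -> legal

Answer: (0,1) (0,2) (1,1) (2,5) (3,4) (3,5) (4,1) (4,3) (4,4) (5,2) (5,3)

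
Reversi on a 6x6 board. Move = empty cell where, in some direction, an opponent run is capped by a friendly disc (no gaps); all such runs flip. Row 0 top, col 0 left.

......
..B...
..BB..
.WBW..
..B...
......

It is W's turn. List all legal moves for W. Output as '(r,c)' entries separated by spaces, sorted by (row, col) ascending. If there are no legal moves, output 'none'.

(0,1): no bracket -> illegal
(0,2): no bracket -> illegal
(0,3): no bracket -> illegal
(1,1): flips 1 -> legal
(1,3): flips 2 -> legal
(1,4): no bracket -> illegal
(2,1): no bracket -> illegal
(2,4): no bracket -> illegal
(3,4): no bracket -> illegal
(4,1): no bracket -> illegal
(4,3): no bracket -> illegal
(5,1): flips 1 -> legal
(5,2): no bracket -> illegal
(5,3): flips 1 -> legal

Answer: (1,1) (1,3) (5,1) (5,3)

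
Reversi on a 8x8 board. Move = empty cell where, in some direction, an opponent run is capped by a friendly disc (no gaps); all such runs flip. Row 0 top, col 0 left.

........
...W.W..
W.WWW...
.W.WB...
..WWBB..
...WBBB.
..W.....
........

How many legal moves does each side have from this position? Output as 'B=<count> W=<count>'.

Answer: B=7 W=8

Derivation:
-- B to move --
(0,2): no bracket -> illegal
(0,3): no bracket -> illegal
(0,4): no bracket -> illegal
(0,5): no bracket -> illegal
(0,6): no bracket -> illegal
(1,0): no bracket -> illegal
(1,1): flips 2 -> legal
(1,2): flips 1 -> legal
(1,4): flips 1 -> legal
(1,6): no bracket -> illegal
(2,1): no bracket -> illegal
(2,5): no bracket -> illegal
(2,6): no bracket -> illegal
(3,0): no bracket -> illegal
(3,2): flips 2 -> legal
(3,5): no bracket -> illegal
(4,0): no bracket -> illegal
(4,1): flips 2 -> legal
(5,1): no bracket -> illegal
(5,2): flips 2 -> legal
(6,1): no bracket -> illegal
(6,3): no bracket -> illegal
(6,4): no bracket -> illegal
(7,1): flips 2 -> legal
(7,2): no bracket -> illegal
(7,3): no bracket -> illegal
B mobility = 7
-- W to move --
(2,5): flips 1 -> legal
(3,5): flips 2 -> legal
(3,6): no bracket -> illegal
(4,6): flips 2 -> legal
(4,7): no bracket -> illegal
(5,7): flips 3 -> legal
(6,3): no bracket -> illegal
(6,4): flips 3 -> legal
(6,5): flips 1 -> legal
(6,6): flips 2 -> legal
(6,7): flips 3 -> legal
W mobility = 8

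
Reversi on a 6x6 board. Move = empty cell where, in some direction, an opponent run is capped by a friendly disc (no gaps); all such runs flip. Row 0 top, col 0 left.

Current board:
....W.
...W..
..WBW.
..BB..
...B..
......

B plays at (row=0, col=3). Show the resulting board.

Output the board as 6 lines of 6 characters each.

Place B at (0,3); scan 8 dirs for brackets.
Dir NW: edge -> no flip
Dir N: edge -> no flip
Dir NE: edge -> no flip
Dir W: first cell '.' (not opp) -> no flip
Dir E: opp run (0,4), next='.' -> no flip
Dir SW: first cell '.' (not opp) -> no flip
Dir S: opp run (1,3) capped by B -> flip
Dir SE: first cell '.' (not opp) -> no flip
All flips: (1,3)

Answer: ...BW.
...B..
..WBW.
..BB..
...B..
......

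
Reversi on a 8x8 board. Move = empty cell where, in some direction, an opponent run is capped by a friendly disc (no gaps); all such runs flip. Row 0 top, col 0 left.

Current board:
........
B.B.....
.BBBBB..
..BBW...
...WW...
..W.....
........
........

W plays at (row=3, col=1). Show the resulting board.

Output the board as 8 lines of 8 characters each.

Answer: ........
B.B.....
.BBBBB..
.WWWW...
...WW...
..W.....
........
........

Derivation:
Place W at (3,1); scan 8 dirs for brackets.
Dir NW: first cell '.' (not opp) -> no flip
Dir N: opp run (2,1), next='.' -> no flip
Dir NE: opp run (2,2), next='.' -> no flip
Dir W: first cell '.' (not opp) -> no flip
Dir E: opp run (3,2) (3,3) capped by W -> flip
Dir SW: first cell '.' (not opp) -> no flip
Dir S: first cell '.' (not opp) -> no flip
Dir SE: first cell '.' (not opp) -> no flip
All flips: (3,2) (3,3)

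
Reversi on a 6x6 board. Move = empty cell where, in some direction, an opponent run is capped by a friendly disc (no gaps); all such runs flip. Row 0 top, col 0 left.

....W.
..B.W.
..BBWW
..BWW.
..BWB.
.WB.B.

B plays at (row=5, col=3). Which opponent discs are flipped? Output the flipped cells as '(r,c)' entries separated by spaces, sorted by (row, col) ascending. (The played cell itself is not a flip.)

Answer: (3,3) (4,3)

Derivation:
Dir NW: first cell 'B' (not opp) -> no flip
Dir N: opp run (4,3) (3,3) capped by B -> flip
Dir NE: first cell 'B' (not opp) -> no flip
Dir W: first cell 'B' (not opp) -> no flip
Dir E: first cell 'B' (not opp) -> no flip
Dir SW: edge -> no flip
Dir S: edge -> no flip
Dir SE: edge -> no flip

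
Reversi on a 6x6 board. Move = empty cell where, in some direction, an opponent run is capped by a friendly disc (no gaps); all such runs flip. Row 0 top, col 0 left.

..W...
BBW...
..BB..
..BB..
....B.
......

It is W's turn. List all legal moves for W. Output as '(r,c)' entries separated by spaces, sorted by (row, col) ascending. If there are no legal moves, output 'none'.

(0,0): no bracket -> illegal
(0,1): no bracket -> illegal
(1,3): no bracket -> illegal
(1,4): no bracket -> illegal
(2,0): flips 1 -> legal
(2,1): no bracket -> illegal
(2,4): no bracket -> illegal
(3,1): no bracket -> illegal
(3,4): flips 1 -> legal
(3,5): no bracket -> illegal
(4,1): no bracket -> illegal
(4,2): flips 2 -> legal
(4,3): no bracket -> illegal
(4,5): no bracket -> illegal
(5,3): no bracket -> illegal
(5,4): no bracket -> illegal
(5,5): no bracket -> illegal

Answer: (2,0) (3,4) (4,2)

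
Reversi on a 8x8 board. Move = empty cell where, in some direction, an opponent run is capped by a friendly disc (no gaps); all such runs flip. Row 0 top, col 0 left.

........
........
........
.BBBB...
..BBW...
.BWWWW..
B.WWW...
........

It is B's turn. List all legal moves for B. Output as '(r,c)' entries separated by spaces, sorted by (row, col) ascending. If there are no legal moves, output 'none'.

(3,5): no bracket -> illegal
(4,1): no bracket -> illegal
(4,5): flips 1 -> legal
(4,6): no bracket -> illegal
(5,6): flips 4 -> legal
(6,1): flips 1 -> legal
(6,5): flips 1 -> legal
(6,6): flips 2 -> legal
(7,1): no bracket -> illegal
(7,2): flips 2 -> legal
(7,3): flips 3 -> legal
(7,4): flips 3 -> legal
(7,5): flips 2 -> legal

Answer: (4,5) (5,6) (6,1) (6,5) (6,6) (7,2) (7,3) (7,4) (7,5)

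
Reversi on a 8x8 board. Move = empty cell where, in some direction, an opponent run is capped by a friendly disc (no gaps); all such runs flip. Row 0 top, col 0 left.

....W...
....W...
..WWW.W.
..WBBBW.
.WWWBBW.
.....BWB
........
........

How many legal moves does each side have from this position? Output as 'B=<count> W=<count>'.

Answer: B=14 W=5

Derivation:
-- B to move --
(0,3): no bracket -> illegal
(0,5): no bracket -> illegal
(1,1): flips 1 -> legal
(1,2): flips 1 -> legal
(1,3): flips 2 -> legal
(1,5): flips 1 -> legal
(1,6): no bracket -> illegal
(1,7): flips 1 -> legal
(2,1): no bracket -> illegal
(2,5): no bracket -> illegal
(2,7): flips 1 -> legal
(3,0): no bracket -> illegal
(3,1): flips 1 -> legal
(3,7): flips 2 -> legal
(4,0): flips 3 -> legal
(4,7): flips 1 -> legal
(5,0): no bracket -> illegal
(5,1): flips 1 -> legal
(5,2): flips 1 -> legal
(5,3): flips 1 -> legal
(5,4): no bracket -> illegal
(6,5): no bracket -> illegal
(6,6): no bracket -> illegal
(6,7): flips 1 -> legal
B mobility = 14
-- W to move --
(2,5): flips 1 -> legal
(4,7): no bracket -> illegal
(5,3): flips 2 -> legal
(5,4): flips 4 -> legal
(6,4): flips 1 -> legal
(6,5): no bracket -> illegal
(6,6): flips 3 -> legal
(6,7): no bracket -> illegal
W mobility = 5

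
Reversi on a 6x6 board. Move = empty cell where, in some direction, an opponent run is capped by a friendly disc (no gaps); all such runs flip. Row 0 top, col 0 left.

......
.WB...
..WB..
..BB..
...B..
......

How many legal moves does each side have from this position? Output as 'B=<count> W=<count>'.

-- B to move --
(0,0): flips 2 -> legal
(0,1): no bracket -> illegal
(0,2): no bracket -> illegal
(1,0): flips 1 -> legal
(1,3): no bracket -> illegal
(2,0): no bracket -> illegal
(2,1): flips 1 -> legal
(3,1): no bracket -> illegal
B mobility = 3
-- W to move --
(0,1): no bracket -> illegal
(0,2): flips 1 -> legal
(0,3): no bracket -> illegal
(1,3): flips 1 -> legal
(1,4): no bracket -> illegal
(2,1): no bracket -> illegal
(2,4): flips 1 -> legal
(3,1): no bracket -> illegal
(3,4): no bracket -> illegal
(4,1): no bracket -> illegal
(4,2): flips 1 -> legal
(4,4): flips 1 -> legal
(5,2): no bracket -> illegal
(5,3): no bracket -> illegal
(5,4): no bracket -> illegal
W mobility = 5

Answer: B=3 W=5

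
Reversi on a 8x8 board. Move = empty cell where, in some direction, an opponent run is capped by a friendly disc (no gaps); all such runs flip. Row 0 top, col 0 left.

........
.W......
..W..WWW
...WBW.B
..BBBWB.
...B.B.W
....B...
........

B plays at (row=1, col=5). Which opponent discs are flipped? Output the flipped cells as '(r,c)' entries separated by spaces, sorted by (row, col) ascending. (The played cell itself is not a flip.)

Answer: (2,5) (2,6) (3,5) (4,5)

Derivation:
Dir NW: first cell '.' (not opp) -> no flip
Dir N: first cell '.' (not opp) -> no flip
Dir NE: first cell '.' (not opp) -> no flip
Dir W: first cell '.' (not opp) -> no flip
Dir E: first cell '.' (not opp) -> no flip
Dir SW: first cell '.' (not opp) -> no flip
Dir S: opp run (2,5) (3,5) (4,5) capped by B -> flip
Dir SE: opp run (2,6) capped by B -> flip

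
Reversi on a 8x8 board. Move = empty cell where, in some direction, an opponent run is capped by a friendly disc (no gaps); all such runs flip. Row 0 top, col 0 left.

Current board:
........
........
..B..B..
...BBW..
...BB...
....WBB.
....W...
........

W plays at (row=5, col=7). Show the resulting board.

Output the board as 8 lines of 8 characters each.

Answer: ........
........
..B..B..
...BBW..
...BB...
....WWWW
....W...
........

Derivation:
Place W at (5,7); scan 8 dirs for brackets.
Dir NW: first cell '.' (not opp) -> no flip
Dir N: first cell '.' (not opp) -> no flip
Dir NE: edge -> no flip
Dir W: opp run (5,6) (5,5) capped by W -> flip
Dir E: edge -> no flip
Dir SW: first cell '.' (not opp) -> no flip
Dir S: first cell '.' (not opp) -> no flip
Dir SE: edge -> no flip
All flips: (5,5) (5,6)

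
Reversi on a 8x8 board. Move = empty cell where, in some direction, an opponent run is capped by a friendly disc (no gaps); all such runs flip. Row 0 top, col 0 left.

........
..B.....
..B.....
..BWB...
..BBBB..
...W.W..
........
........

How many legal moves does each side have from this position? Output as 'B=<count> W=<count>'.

Answer: B=7 W=4

Derivation:
-- B to move --
(2,3): flips 1 -> legal
(2,4): flips 1 -> legal
(4,6): no bracket -> illegal
(5,2): no bracket -> illegal
(5,4): no bracket -> illegal
(5,6): no bracket -> illegal
(6,2): flips 1 -> legal
(6,3): flips 1 -> legal
(6,4): flips 1 -> legal
(6,5): flips 1 -> legal
(6,6): flips 1 -> legal
B mobility = 7
-- W to move --
(0,1): no bracket -> illegal
(0,2): no bracket -> illegal
(0,3): no bracket -> illegal
(1,1): flips 1 -> legal
(1,3): no bracket -> illegal
(2,1): no bracket -> illegal
(2,3): no bracket -> illegal
(2,4): no bracket -> illegal
(2,5): no bracket -> illegal
(3,1): flips 2 -> legal
(3,5): flips 3 -> legal
(3,6): no bracket -> illegal
(4,1): no bracket -> illegal
(4,6): no bracket -> illegal
(5,1): flips 1 -> legal
(5,2): no bracket -> illegal
(5,4): no bracket -> illegal
(5,6): no bracket -> illegal
W mobility = 4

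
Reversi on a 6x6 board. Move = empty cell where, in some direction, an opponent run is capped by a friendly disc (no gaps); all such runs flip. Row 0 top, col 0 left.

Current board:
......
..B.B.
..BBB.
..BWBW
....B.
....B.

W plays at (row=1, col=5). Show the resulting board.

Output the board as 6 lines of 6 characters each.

Answer: ......
..B.BW
..BBW.
..BWBW
....B.
....B.

Derivation:
Place W at (1,5); scan 8 dirs for brackets.
Dir NW: first cell '.' (not opp) -> no flip
Dir N: first cell '.' (not opp) -> no flip
Dir NE: edge -> no flip
Dir W: opp run (1,4), next='.' -> no flip
Dir E: edge -> no flip
Dir SW: opp run (2,4) capped by W -> flip
Dir S: first cell '.' (not opp) -> no flip
Dir SE: edge -> no flip
All flips: (2,4)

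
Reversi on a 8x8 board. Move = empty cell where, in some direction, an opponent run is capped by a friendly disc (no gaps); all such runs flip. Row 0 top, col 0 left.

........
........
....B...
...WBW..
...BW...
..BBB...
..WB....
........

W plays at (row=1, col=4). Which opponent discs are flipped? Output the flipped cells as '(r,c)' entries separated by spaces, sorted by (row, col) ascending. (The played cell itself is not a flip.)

Dir NW: first cell '.' (not opp) -> no flip
Dir N: first cell '.' (not opp) -> no flip
Dir NE: first cell '.' (not opp) -> no flip
Dir W: first cell '.' (not opp) -> no flip
Dir E: first cell '.' (not opp) -> no flip
Dir SW: first cell '.' (not opp) -> no flip
Dir S: opp run (2,4) (3,4) capped by W -> flip
Dir SE: first cell '.' (not opp) -> no flip

Answer: (2,4) (3,4)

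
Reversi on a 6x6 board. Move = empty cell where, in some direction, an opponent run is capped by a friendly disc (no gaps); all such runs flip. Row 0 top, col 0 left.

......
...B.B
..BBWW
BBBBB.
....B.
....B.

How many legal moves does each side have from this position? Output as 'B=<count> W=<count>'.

Answer: B=2 W=5

Derivation:
-- B to move --
(1,4): flips 1 -> legal
(3,5): flips 2 -> legal
B mobility = 2
-- W to move --
(0,2): flips 1 -> legal
(0,3): no bracket -> illegal
(0,4): no bracket -> illegal
(0,5): flips 1 -> legal
(1,1): no bracket -> illegal
(1,2): no bracket -> illegal
(1,4): no bracket -> illegal
(2,0): no bracket -> illegal
(2,1): flips 2 -> legal
(3,5): no bracket -> illegal
(4,0): no bracket -> illegal
(4,1): no bracket -> illegal
(4,2): flips 1 -> legal
(4,3): flips 1 -> legal
(4,5): no bracket -> illegal
(5,3): no bracket -> illegal
(5,5): no bracket -> illegal
W mobility = 5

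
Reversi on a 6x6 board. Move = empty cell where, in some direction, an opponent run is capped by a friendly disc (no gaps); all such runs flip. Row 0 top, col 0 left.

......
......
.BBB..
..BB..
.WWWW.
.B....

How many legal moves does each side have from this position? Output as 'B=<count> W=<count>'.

-- B to move --
(3,0): no bracket -> illegal
(3,1): flips 1 -> legal
(3,4): no bracket -> illegal
(3,5): no bracket -> illegal
(4,0): no bracket -> illegal
(4,5): no bracket -> illegal
(5,0): flips 1 -> legal
(5,2): flips 1 -> legal
(5,3): flips 1 -> legal
(5,4): flips 1 -> legal
(5,5): flips 1 -> legal
B mobility = 6
-- W to move --
(1,0): flips 2 -> legal
(1,1): flips 2 -> legal
(1,2): flips 2 -> legal
(1,3): flips 2 -> legal
(1,4): flips 2 -> legal
(2,0): no bracket -> illegal
(2,4): flips 1 -> legal
(3,0): no bracket -> illegal
(3,1): no bracket -> illegal
(3,4): no bracket -> illegal
(4,0): no bracket -> illegal
(5,0): no bracket -> illegal
(5,2): no bracket -> illegal
W mobility = 6

Answer: B=6 W=6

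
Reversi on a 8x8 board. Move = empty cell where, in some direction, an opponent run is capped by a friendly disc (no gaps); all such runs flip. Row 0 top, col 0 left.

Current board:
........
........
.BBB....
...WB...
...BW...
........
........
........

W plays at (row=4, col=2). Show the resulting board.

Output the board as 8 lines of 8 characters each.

Answer: ........
........
.BBB....
...WB...
..WWW...
........
........
........

Derivation:
Place W at (4,2); scan 8 dirs for brackets.
Dir NW: first cell '.' (not opp) -> no flip
Dir N: first cell '.' (not opp) -> no flip
Dir NE: first cell 'W' (not opp) -> no flip
Dir W: first cell '.' (not opp) -> no flip
Dir E: opp run (4,3) capped by W -> flip
Dir SW: first cell '.' (not opp) -> no flip
Dir S: first cell '.' (not opp) -> no flip
Dir SE: first cell '.' (not opp) -> no flip
All flips: (4,3)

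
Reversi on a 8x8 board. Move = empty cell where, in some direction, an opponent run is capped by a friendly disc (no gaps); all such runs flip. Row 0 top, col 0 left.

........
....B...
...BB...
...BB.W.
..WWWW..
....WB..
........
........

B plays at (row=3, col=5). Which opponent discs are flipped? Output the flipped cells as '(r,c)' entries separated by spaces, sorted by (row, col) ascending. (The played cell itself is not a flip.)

Dir NW: first cell 'B' (not opp) -> no flip
Dir N: first cell '.' (not opp) -> no flip
Dir NE: first cell '.' (not opp) -> no flip
Dir W: first cell 'B' (not opp) -> no flip
Dir E: opp run (3,6), next='.' -> no flip
Dir SW: opp run (4,4), next='.' -> no flip
Dir S: opp run (4,5) capped by B -> flip
Dir SE: first cell '.' (not opp) -> no flip

Answer: (4,5)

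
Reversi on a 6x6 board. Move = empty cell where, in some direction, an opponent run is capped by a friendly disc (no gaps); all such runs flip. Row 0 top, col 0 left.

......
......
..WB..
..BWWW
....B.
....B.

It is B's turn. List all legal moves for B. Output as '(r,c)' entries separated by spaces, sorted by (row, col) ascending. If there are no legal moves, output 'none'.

(1,1): flips 2 -> legal
(1,2): flips 1 -> legal
(1,3): no bracket -> illegal
(2,1): flips 1 -> legal
(2,4): flips 1 -> legal
(2,5): no bracket -> illegal
(3,1): no bracket -> illegal
(4,2): no bracket -> illegal
(4,3): flips 1 -> legal
(4,5): flips 1 -> legal

Answer: (1,1) (1,2) (2,1) (2,4) (4,3) (4,5)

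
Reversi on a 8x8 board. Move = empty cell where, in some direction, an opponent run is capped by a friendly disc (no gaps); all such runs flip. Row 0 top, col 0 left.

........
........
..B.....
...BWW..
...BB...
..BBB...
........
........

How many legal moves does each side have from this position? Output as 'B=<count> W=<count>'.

Answer: B=4 W=4

Derivation:
-- B to move --
(2,3): no bracket -> illegal
(2,4): flips 1 -> legal
(2,5): flips 1 -> legal
(2,6): flips 1 -> legal
(3,6): flips 2 -> legal
(4,5): no bracket -> illegal
(4,6): no bracket -> illegal
B mobility = 4
-- W to move --
(1,1): no bracket -> illegal
(1,2): no bracket -> illegal
(1,3): no bracket -> illegal
(2,1): no bracket -> illegal
(2,3): no bracket -> illegal
(2,4): no bracket -> illegal
(3,1): no bracket -> illegal
(3,2): flips 1 -> legal
(4,1): no bracket -> illegal
(4,2): no bracket -> illegal
(4,5): no bracket -> illegal
(5,1): no bracket -> illegal
(5,5): no bracket -> illegal
(6,1): flips 2 -> legal
(6,2): flips 2 -> legal
(6,3): no bracket -> illegal
(6,4): flips 2 -> legal
(6,5): no bracket -> illegal
W mobility = 4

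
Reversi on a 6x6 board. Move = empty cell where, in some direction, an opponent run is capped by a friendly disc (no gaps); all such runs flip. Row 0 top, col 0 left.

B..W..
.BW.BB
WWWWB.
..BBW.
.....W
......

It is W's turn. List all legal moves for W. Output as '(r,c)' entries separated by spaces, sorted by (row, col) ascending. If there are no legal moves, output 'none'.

Answer: (0,1) (0,2) (0,4) (0,5) (1,0) (2,5) (3,1) (4,1) (4,2) (4,3) (4,4)

Derivation:
(0,1): flips 1 -> legal
(0,2): flips 1 -> legal
(0,4): flips 2 -> legal
(0,5): flips 1 -> legal
(1,0): flips 1 -> legal
(1,3): no bracket -> illegal
(2,5): flips 2 -> legal
(3,1): flips 2 -> legal
(3,5): no bracket -> illegal
(4,1): flips 1 -> legal
(4,2): flips 1 -> legal
(4,3): flips 2 -> legal
(4,4): flips 1 -> legal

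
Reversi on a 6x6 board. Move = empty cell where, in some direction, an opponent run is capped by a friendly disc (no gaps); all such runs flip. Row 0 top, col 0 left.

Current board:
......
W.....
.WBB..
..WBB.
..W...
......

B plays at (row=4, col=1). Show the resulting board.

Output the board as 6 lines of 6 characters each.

Place B at (4,1); scan 8 dirs for brackets.
Dir NW: first cell '.' (not opp) -> no flip
Dir N: first cell '.' (not opp) -> no flip
Dir NE: opp run (3,2) capped by B -> flip
Dir W: first cell '.' (not opp) -> no flip
Dir E: opp run (4,2), next='.' -> no flip
Dir SW: first cell '.' (not opp) -> no flip
Dir S: first cell '.' (not opp) -> no flip
Dir SE: first cell '.' (not opp) -> no flip
All flips: (3,2)

Answer: ......
W.....
.WBB..
..BBB.
.BW...
......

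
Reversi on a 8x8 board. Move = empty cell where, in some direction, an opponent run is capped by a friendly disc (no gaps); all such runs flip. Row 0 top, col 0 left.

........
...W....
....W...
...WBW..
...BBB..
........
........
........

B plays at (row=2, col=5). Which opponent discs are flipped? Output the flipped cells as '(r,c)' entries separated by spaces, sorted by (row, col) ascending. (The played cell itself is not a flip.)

Dir NW: first cell '.' (not opp) -> no flip
Dir N: first cell '.' (not opp) -> no flip
Dir NE: first cell '.' (not opp) -> no flip
Dir W: opp run (2,4), next='.' -> no flip
Dir E: first cell '.' (not opp) -> no flip
Dir SW: first cell 'B' (not opp) -> no flip
Dir S: opp run (3,5) capped by B -> flip
Dir SE: first cell '.' (not opp) -> no flip

Answer: (3,5)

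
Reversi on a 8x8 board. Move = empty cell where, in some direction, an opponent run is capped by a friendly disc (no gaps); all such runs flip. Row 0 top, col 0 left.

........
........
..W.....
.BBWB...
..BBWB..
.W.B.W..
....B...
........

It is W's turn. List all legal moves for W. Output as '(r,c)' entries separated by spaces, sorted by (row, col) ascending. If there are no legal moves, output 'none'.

(2,0): no bracket -> illegal
(2,1): no bracket -> illegal
(2,3): no bracket -> illegal
(2,4): flips 1 -> legal
(2,5): no bracket -> illegal
(3,0): flips 2 -> legal
(3,5): flips 2 -> legal
(3,6): no bracket -> illegal
(4,0): flips 1 -> legal
(4,1): flips 2 -> legal
(4,6): flips 1 -> legal
(5,2): flips 2 -> legal
(5,4): no bracket -> illegal
(5,6): no bracket -> illegal
(6,2): flips 1 -> legal
(6,3): flips 2 -> legal
(6,5): no bracket -> illegal
(7,3): flips 1 -> legal
(7,4): no bracket -> illegal
(7,5): no bracket -> illegal

Answer: (2,4) (3,0) (3,5) (4,0) (4,1) (4,6) (5,2) (6,2) (6,3) (7,3)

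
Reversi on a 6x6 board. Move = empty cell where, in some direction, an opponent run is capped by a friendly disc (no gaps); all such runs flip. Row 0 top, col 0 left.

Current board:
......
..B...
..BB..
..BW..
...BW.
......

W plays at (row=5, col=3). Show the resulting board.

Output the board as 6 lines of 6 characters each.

Place W at (5,3); scan 8 dirs for brackets.
Dir NW: first cell '.' (not opp) -> no flip
Dir N: opp run (4,3) capped by W -> flip
Dir NE: first cell 'W' (not opp) -> no flip
Dir W: first cell '.' (not opp) -> no flip
Dir E: first cell '.' (not opp) -> no flip
Dir SW: edge -> no flip
Dir S: edge -> no flip
Dir SE: edge -> no flip
All flips: (4,3)

Answer: ......
..B...
..BB..
..BW..
...WW.
...W..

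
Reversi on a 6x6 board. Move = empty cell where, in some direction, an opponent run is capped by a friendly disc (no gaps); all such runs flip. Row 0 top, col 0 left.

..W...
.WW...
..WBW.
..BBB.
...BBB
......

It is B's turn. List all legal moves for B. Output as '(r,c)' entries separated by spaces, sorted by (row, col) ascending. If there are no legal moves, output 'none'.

Answer: (0,0) (0,1) (1,4) (1,5) (2,1) (2,5)

Derivation:
(0,0): flips 2 -> legal
(0,1): flips 1 -> legal
(0,3): no bracket -> illegal
(1,0): no bracket -> illegal
(1,3): no bracket -> illegal
(1,4): flips 1 -> legal
(1,5): flips 1 -> legal
(2,0): no bracket -> illegal
(2,1): flips 1 -> legal
(2,5): flips 1 -> legal
(3,1): no bracket -> illegal
(3,5): no bracket -> illegal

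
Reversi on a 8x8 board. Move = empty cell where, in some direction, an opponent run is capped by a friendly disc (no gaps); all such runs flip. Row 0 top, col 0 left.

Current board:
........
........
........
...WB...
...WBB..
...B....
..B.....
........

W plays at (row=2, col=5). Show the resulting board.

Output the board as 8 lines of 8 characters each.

Place W at (2,5); scan 8 dirs for brackets.
Dir NW: first cell '.' (not opp) -> no flip
Dir N: first cell '.' (not opp) -> no flip
Dir NE: first cell '.' (not opp) -> no flip
Dir W: first cell '.' (not opp) -> no flip
Dir E: first cell '.' (not opp) -> no flip
Dir SW: opp run (3,4) capped by W -> flip
Dir S: first cell '.' (not opp) -> no flip
Dir SE: first cell '.' (not opp) -> no flip
All flips: (3,4)

Answer: ........
........
.....W..
...WW...
...WBB..
...B....
..B.....
........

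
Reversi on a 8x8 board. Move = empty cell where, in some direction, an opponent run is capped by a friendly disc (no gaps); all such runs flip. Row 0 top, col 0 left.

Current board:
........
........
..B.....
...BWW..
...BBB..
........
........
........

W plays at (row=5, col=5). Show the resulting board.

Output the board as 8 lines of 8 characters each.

Place W at (5,5); scan 8 dirs for brackets.
Dir NW: opp run (4,4) (3,3) (2,2), next='.' -> no flip
Dir N: opp run (4,5) capped by W -> flip
Dir NE: first cell '.' (not opp) -> no flip
Dir W: first cell '.' (not opp) -> no flip
Dir E: first cell '.' (not opp) -> no flip
Dir SW: first cell '.' (not opp) -> no flip
Dir S: first cell '.' (not opp) -> no flip
Dir SE: first cell '.' (not opp) -> no flip
All flips: (4,5)

Answer: ........
........
..B.....
...BWW..
...BBW..
.....W..
........
........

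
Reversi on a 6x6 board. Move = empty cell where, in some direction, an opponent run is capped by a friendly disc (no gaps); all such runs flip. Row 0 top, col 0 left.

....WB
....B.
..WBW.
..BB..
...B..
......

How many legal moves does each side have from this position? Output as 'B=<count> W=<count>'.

Answer: B=7 W=2

Derivation:
-- B to move --
(0,3): flips 1 -> legal
(1,1): flips 1 -> legal
(1,2): flips 1 -> legal
(1,3): no bracket -> illegal
(1,5): flips 1 -> legal
(2,1): flips 1 -> legal
(2,5): flips 1 -> legal
(3,1): no bracket -> illegal
(3,4): flips 1 -> legal
(3,5): no bracket -> illegal
B mobility = 7
-- W to move --
(0,3): no bracket -> illegal
(1,2): no bracket -> illegal
(1,3): no bracket -> illegal
(1,5): no bracket -> illegal
(2,1): no bracket -> illegal
(2,5): no bracket -> illegal
(3,1): no bracket -> illegal
(3,4): no bracket -> illegal
(4,1): no bracket -> illegal
(4,2): flips 2 -> legal
(4,4): flips 1 -> legal
(5,2): no bracket -> illegal
(5,3): no bracket -> illegal
(5,4): no bracket -> illegal
W mobility = 2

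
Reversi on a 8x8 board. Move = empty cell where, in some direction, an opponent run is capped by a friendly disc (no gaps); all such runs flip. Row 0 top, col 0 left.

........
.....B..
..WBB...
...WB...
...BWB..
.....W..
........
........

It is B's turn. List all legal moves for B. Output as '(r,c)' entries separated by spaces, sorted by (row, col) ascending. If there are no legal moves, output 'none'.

(1,1): no bracket -> illegal
(1,2): no bracket -> illegal
(1,3): no bracket -> illegal
(2,1): flips 1 -> legal
(3,1): no bracket -> illegal
(3,2): flips 1 -> legal
(3,5): no bracket -> illegal
(4,2): flips 1 -> legal
(4,6): no bracket -> illegal
(5,3): no bracket -> illegal
(5,4): flips 1 -> legal
(5,6): no bracket -> illegal
(6,4): no bracket -> illegal
(6,5): flips 1 -> legal
(6,6): no bracket -> illegal

Answer: (2,1) (3,2) (4,2) (5,4) (6,5)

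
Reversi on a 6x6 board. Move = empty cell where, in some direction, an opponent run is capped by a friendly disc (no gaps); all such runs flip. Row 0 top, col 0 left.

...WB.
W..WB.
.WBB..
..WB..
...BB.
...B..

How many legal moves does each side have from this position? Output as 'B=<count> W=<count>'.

Answer: B=6 W=8

Derivation:
-- B to move --
(0,0): no bracket -> illegal
(0,1): no bracket -> illegal
(0,2): flips 1 -> legal
(1,1): no bracket -> illegal
(1,2): flips 1 -> legal
(2,0): flips 1 -> legal
(2,4): no bracket -> illegal
(3,0): no bracket -> illegal
(3,1): flips 1 -> legal
(4,1): flips 1 -> legal
(4,2): flips 1 -> legal
B mobility = 6
-- W to move --
(0,5): flips 3 -> legal
(1,1): no bracket -> illegal
(1,2): flips 1 -> legal
(1,5): flips 1 -> legal
(2,4): flips 2 -> legal
(2,5): flips 1 -> legal
(3,1): flips 1 -> legal
(3,4): flips 1 -> legal
(3,5): no bracket -> illegal
(4,2): no bracket -> illegal
(4,5): no bracket -> illegal
(5,2): no bracket -> illegal
(5,4): flips 1 -> legal
(5,5): no bracket -> illegal
W mobility = 8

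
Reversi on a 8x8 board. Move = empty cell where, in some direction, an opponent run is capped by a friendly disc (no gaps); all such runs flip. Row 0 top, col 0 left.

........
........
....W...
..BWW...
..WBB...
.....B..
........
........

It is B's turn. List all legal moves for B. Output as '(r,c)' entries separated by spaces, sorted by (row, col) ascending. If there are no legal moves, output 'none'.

Answer: (1,4) (2,2) (2,3) (2,5) (3,5) (4,1) (5,2)

Derivation:
(1,3): no bracket -> illegal
(1,4): flips 2 -> legal
(1,5): no bracket -> illegal
(2,2): flips 1 -> legal
(2,3): flips 1 -> legal
(2,5): flips 1 -> legal
(3,1): no bracket -> illegal
(3,5): flips 2 -> legal
(4,1): flips 1 -> legal
(4,5): no bracket -> illegal
(5,1): no bracket -> illegal
(5,2): flips 1 -> legal
(5,3): no bracket -> illegal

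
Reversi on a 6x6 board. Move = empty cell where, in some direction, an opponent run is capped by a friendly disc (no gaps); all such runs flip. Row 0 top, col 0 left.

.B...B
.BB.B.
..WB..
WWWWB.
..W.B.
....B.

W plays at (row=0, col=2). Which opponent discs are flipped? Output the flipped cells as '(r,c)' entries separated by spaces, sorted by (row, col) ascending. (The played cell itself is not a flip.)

Dir NW: edge -> no flip
Dir N: edge -> no flip
Dir NE: edge -> no flip
Dir W: opp run (0,1), next='.' -> no flip
Dir E: first cell '.' (not opp) -> no flip
Dir SW: opp run (1,1), next='.' -> no flip
Dir S: opp run (1,2) capped by W -> flip
Dir SE: first cell '.' (not opp) -> no flip

Answer: (1,2)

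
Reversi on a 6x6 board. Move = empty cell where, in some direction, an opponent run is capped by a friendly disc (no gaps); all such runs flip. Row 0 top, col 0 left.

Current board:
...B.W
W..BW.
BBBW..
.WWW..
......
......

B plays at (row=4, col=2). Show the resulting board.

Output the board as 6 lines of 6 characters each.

Answer: ...B.W
W..BW.
BBBW..
.BBW..
..B...
......

Derivation:
Place B at (4,2); scan 8 dirs for brackets.
Dir NW: opp run (3,1) capped by B -> flip
Dir N: opp run (3,2) capped by B -> flip
Dir NE: opp run (3,3), next='.' -> no flip
Dir W: first cell '.' (not opp) -> no flip
Dir E: first cell '.' (not opp) -> no flip
Dir SW: first cell '.' (not opp) -> no flip
Dir S: first cell '.' (not opp) -> no flip
Dir SE: first cell '.' (not opp) -> no flip
All flips: (3,1) (3,2)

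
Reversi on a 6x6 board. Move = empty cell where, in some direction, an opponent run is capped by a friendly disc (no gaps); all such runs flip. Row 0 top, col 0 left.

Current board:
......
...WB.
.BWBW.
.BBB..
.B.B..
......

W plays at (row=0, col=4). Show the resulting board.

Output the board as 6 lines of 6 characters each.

Answer: ....W.
...WW.
.BWBW.
.BBB..
.B.B..
......

Derivation:
Place W at (0,4); scan 8 dirs for brackets.
Dir NW: edge -> no flip
Dir N: edge -> no flip
Dir NE: edge -> no flip
Dir W: first cell '.' (not opp) -> no flip
Dir E: first cell '.' (not opp) -> no flip
Dir SW: first cell 'W' (not opp) -> no flip
Dir S: opp run (1,4) capped by W -> flip
Dir SE: first cell '.' (not opp) -> no flip
All flips: (1,4)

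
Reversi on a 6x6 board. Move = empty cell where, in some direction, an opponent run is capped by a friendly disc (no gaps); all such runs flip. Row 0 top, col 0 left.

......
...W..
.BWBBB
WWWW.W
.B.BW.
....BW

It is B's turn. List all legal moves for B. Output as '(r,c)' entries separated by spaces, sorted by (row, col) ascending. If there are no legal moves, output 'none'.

Answer: (0,2) (0,3) (3,4) (4,2) (4,5)

Derivation:
(0,2): flips 1 -> legal
(0,3): flips 1 -> legal
(0,4): no bracket -> illegal
(1,1): no bracket -> illegal
(1,2): no bracket -> illegal
(1,4): no bracket -> illegal
(2,0): no bracket -> illegal
(3,4): flips 1 -> legal
(4,0): no bracket -> illegal
(4,2): flips 1 -> legal
(4,5): flips 2 -> legal
(5,3): no bracket -> illegal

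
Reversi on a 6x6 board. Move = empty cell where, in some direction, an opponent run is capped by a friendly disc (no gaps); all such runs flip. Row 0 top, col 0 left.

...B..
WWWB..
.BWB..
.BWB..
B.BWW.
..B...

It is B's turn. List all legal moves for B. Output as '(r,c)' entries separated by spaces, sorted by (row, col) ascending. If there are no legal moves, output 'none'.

(0,0): flips 2 -> legal
(0,1): flips 2 -> legal
(0,2): flips 3 -> legal
(2,0): no bracket -> illegal
(3,4): flips 1 -> legal
(3,5): no bracket -> illegal
(4,1): flips 1 -> legal
(4,5): flips 2 -> legal
(5,3): flips 1 -> legal
(5,4): flips 2 -> legal
(5,5): flips 1 -> legal

Answer: (0,0) (0,1) (0,2) (3,4) (4,1) (4,5) (5,3) (5,4) (5,5)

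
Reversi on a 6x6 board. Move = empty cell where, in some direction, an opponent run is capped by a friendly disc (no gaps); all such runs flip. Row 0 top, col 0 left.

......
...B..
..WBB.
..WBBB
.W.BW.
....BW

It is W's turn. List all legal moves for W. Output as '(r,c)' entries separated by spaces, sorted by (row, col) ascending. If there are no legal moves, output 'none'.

Answer: (0,4) (1,4) (2,5) (4,2) (5,3)

Derivation:
(0,2): no bracket -> illegal
(0,3): no bracket -> illegal
(0,4): flips 1 -> legal
(1,2): no bracket -> illegal
(1,4): flips 3 -> legal
(1,5): no bracket -> illegal
(2,5): flips 2 -> legal
(4,2): flips 1 -> legal
(4,5): no bracket -> illegal
(5,2): no bracket -> illegal
(5,3): flips 1 -> legal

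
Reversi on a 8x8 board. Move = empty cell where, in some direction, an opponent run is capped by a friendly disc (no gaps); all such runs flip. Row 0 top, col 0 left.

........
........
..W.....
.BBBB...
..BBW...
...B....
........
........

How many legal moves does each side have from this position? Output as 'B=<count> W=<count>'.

-- B to move --
(1,1): flips 1 -> legal
(1,2): flips 1 -> legal
(1,3): flips 1 -> legal
(2,1): no bracket -> illegal
(2,3): no bracket -> illegal
(3,5): flips 1 -> legal
(4,5): flips 1 -> legal
(5,4): flips 1 -> legal
(5,5): flips 1 -> legal
B mobility = 7
-- W to move --
(2,0): no bracket -> illegal
(2,1): no bracket -> illegal
(2,3): no bracket -> illegal
(2,4): flips 1 -> legal
(2,5): no bracket -> illegal
(3,0): no bracket -> illegal
(3,5): no bracket -> illegal
(4,0): flips 1 -> legal
(4,1): flips 2 -> legal
(4,5): no bracket -> illegal
(5,1): no bracket -> illegal
(5,2): flips 2 -> legal
(5,4): no bracket -> illegal
(6,2): flips 1 -> legal
(6,3): no bracket -> illegal
(6,4): no bracket -> illegal
W mobility = 5

Answer: B=7 W=5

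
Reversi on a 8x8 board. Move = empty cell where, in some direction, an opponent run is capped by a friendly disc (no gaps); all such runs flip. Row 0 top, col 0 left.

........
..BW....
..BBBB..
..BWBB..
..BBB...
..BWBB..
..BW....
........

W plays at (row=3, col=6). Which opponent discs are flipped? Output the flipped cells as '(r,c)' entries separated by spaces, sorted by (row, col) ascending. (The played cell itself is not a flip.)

Answer: (3,4) (3,5)

Derivation:
Dir NW: opp run (2,5), next='.' -> no flip
Dir N: first cell '.' (not opp) -> no flip
Dir NE: first cell '.' (not opp) -> no flip
Dir W: opp run (3,5) (3,4) capped by W -> flip
Dir E: first cell '.' (not opp) -> no flip
Dir SW: first cell '.' (not opp) -> no flip
Dir S: first cell '.' (not opp) -> no flip
Dir SE: first cell '.' (not opp) -> no flip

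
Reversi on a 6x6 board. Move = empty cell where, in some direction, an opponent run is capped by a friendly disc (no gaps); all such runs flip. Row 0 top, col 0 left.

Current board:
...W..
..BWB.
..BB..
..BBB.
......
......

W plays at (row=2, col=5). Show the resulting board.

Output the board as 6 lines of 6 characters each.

Answer: ...W..
..BWW.
..BB.W
..BBB.
......
......

Derivation:
Place W at (2,5); scan 8 dirs for brackets.
Dir NW: opp run (1,4) capped by W -> flip
Dir N: first cell '.' (not opp) -> no flip
Dir NE: edge -> no flip
Dir W: first cell '.' (not opp) -> no flip
Dir E: edge -> no flip
Dir SW: opp run (3,4), next='.' -> no flip
Dir S: first cell '.' (not opp) -> no flip
Dir SE: edge -> no flip
All flips: (1,4)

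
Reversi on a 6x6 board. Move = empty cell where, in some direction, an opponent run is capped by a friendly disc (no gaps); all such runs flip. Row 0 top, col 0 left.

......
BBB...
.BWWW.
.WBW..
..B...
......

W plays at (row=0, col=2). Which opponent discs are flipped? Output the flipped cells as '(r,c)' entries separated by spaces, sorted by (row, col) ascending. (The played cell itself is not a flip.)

Answer: (1,2)

Derivation:
Dir NW: edge -> no flip
Dir N: edge -> no flip
Dir NE: edge -> no flip
Dir W: first cell '.' (not opp) -> no flip
Dir E: first cell '.' (not opp) -> no flip
Dir SW: opp run (1,1), next='.' -> no flip
Dir S: opp run (1,2) capped by W -> flip
Dir SE: first cell '.' (not opp) -> no flip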